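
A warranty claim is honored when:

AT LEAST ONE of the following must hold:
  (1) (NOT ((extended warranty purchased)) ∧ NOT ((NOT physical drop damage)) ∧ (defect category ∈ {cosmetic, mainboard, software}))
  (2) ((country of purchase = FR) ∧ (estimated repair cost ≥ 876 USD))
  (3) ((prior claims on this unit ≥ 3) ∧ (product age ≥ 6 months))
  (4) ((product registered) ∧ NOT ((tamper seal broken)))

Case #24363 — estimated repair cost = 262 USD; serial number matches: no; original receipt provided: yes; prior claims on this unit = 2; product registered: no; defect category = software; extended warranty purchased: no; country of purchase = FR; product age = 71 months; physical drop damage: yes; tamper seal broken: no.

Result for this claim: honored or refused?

Atomic conditions:
  extended warranty purchased: no → false
  NOT physical drop damage: yes → false
  defect category ∈ {cosmetic, mainboard, software}: software is in the set → true
  country of purchase = FR: FR == FR is true
  estimated repair cost ≥ 876 USD: 262 ≥ 876 is false
  prior claims on this unit ≥ 3: 2 ≥ 3 is false
  product age ≥ 6 months: 71 ≥ 6 is true
  product registered: no → false
  tamper seal broken: no → false
Combine:
[1.1] NOT false = true
[1.2] NOT false = true
[1] true AND true AND true = true
[2] true AND false = false
[3] false AND true = false
[4.2] NOT false = true
[4] false AND true = false
[root] true OR false OR false OR false = true
Overall: true → honored

Honored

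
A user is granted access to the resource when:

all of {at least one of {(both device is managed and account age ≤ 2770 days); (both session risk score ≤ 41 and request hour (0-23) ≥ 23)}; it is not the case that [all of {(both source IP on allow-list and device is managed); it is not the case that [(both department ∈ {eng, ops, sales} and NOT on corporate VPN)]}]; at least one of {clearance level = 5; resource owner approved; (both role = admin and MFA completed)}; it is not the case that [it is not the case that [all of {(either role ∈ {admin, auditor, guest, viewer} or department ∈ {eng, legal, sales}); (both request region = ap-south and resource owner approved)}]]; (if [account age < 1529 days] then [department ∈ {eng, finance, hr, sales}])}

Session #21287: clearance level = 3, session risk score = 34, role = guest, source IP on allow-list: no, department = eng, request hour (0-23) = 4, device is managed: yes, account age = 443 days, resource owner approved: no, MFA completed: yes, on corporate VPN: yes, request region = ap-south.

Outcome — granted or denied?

Denied

Atomic conditions:
  device is managed: yes → true
  account age ≤ 2770 days: 443 ≤ 2770 is true
  session risk score ≤ 41: 34 ≤ 41 is true
  request hour (0-23) ≥ 23: 4 ≥ 23 is false
  source IP on allow-list: no → false
  department ∈ {eng, ops, sales}: eng is in the set → true
  NOT on corporate VPN: yes → false
  clearance level = 5: 3 == 5 is false
  resource owner approved: no → false
  role = admin: guest == admin is false
  MFA completed: yes → true
  role ∈ {admin, auditor, guest, viewer}: guest is in the set → true
  department ∈ {eng, legal, sales}: eng is in the set → true
  request region = ap-south: ap-south == ap-south is true
  account age < 1529 days: 443 < 1529 is true
  department ∈ {eng, finance, hr, sales}: eng is in the set → true
Combine:
[1.1] true AND true = true
[1.2] true AND false = false
[1] true OR false = true
[2.1.1] false AND true = false
[2.1.2.1] true AND false = false
[2.1.2] NOT false = true
[2.1] false AND true = false
[2] NOT false = true
[3.3] false AND true = false
[3] false OR false OR false = false
[4.1.1.1] true OR true = true
[4.1.1.2] true AND false = false
[4.1.1] true AND false = false
[4.1] NOT false = true
[4] NOT true = false
[5] true → true = true
[root] true AND true AND false AND false AND true = false
Overall: false → denied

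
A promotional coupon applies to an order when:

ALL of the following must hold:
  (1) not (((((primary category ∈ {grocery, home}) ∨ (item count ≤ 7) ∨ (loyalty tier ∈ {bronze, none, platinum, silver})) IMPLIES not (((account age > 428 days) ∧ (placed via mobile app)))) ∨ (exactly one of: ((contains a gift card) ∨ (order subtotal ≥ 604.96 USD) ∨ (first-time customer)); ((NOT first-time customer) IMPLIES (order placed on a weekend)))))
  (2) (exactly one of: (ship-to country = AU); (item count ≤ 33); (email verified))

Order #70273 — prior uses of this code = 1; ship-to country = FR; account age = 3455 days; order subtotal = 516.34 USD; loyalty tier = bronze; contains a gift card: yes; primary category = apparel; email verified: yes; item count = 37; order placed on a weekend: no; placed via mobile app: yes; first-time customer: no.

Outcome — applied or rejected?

Rejected

Atomic conditions:
  primary category ∈ {grocery, home}: apparel is not in the set → false
  item count ≤ 7: 37 ≤ 7 is false
  loyalty tier ∈ {bronze, none, platinum, silver}: bronze is in the set → true
  account age > 428 days: 3455 > 428 is true
  placed via mobile app: yes → true
  contains a gift card: yes → true
  order subtotal ≥ 604.96 USD: 516.34 ≥ 604.96 is false
  first-time customer: no → false
  NOT first-time customer: no → true
  order placed on a weekend: no → false
  ship-to country = AU: FR == AU is false
  item count ≤ 33: 37 ≤ 33 is false
  email verified: yes → true
Combine:
[1.1.1.1] false OR false OR true = true
[1.1.1.2.1] true AND true = true
[1.1.1.2] NOT true = false
[1.1.1] true → false = false
[1.1.2.1] true OR false OR false = true
[1.1.2.2] true → false = false
[1.1.2] exactly-one(true, false) = true
[1.1] false OR true = true
[1] NOT true = false
[2] exactly-one(false, false, true) = true
[root] false AND true = false
Overall: false → rejected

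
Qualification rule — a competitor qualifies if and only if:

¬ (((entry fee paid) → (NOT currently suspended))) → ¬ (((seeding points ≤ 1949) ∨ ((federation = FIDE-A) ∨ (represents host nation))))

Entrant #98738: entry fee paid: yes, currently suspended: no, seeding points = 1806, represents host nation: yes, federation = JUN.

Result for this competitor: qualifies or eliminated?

Atomic conditions:
  entry fee paid: yes → true
  NOT currently suspended: no → true
  seeding points ≤ 1949: 1806 ≤ 1949 is true
  federation = FIDE-A: JUN == FIDE-A is false
  represents host nation: yes → true
Combine:
[1.1] true → true = true
[1] NOT true = false
[2.1.2] false OR true = true
[2.1] true OR true = true
[2] NOT true = false
[root] false → false (antecedent false ⇒ implication holds) = true
Overall: true → qualifies

Qualifies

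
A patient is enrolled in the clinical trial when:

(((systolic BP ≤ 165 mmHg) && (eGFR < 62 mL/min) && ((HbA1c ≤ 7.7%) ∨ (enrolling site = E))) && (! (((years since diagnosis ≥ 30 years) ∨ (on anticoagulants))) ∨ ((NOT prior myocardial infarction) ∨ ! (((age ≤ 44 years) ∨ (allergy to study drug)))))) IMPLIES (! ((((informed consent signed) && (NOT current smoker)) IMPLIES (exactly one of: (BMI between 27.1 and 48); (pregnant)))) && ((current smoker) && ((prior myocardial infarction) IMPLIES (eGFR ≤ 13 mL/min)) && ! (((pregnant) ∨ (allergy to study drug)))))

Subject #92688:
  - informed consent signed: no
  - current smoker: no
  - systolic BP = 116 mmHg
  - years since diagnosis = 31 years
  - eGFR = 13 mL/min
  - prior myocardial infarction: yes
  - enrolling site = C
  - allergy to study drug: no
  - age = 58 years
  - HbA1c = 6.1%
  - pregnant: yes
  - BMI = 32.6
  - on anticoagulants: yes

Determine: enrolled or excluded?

Atomic conditions:
  systolic BP ≤ 165 mmHg: 116 ≤ 165 is true
  eGFR < 62 mL/min: 13 < 62 is true
  HbA1c ≤ 7.7%: 6.1 ≤ 7.7 is true
  enrolling site = E: C == E is false
  years since diagnosis ≥ 30 years: 31 ≥ 30 is true
  on anticoagulants: yes → true
  NOT prior myocardial infarction: yes → false
  age ≤ 44 years: 58 ≤ 44 is false
  allergy to study drug: no → false
  informed consent signed: no → false
  NOT current smoker: no → true
  BMI between 27.1 and 48: 32.6 in [27.1, 48] is true
  pregnant: yes → true
  current smoker: no → false
  prior myocardial infarction: yes → true
  eGFR ≤ 13 mL/min: 13 ≤ 13 is true
Combine:
[1.1.3] true OR false = true
[1.1] true AND true AND true = true
[1.2.1.1] true OR true = true
[1.2.1] NOT true = false
[1.2.2.2.1] false OR false = false
[1.2.2.2] NOT false = true
[1.2.2] false OR true = true
[1.2] false OR true = true
[1] true AND true = true
[2.1.1.1] false AND true = false
[2.1.1.2] exactly-one(true, true) = false
[2.1.1] false → false (antecedent false ⇒ implication holds) = true
[2.1] NOT true = false
[2.2.2] true → true = true
[2.2.3.1] true OR false = true
[2.2.3] NOT true = false
[2.2] false AND true AND false = false
[2] false AND false = false
[root] true → false = false
Overall: false → excluded

Excluded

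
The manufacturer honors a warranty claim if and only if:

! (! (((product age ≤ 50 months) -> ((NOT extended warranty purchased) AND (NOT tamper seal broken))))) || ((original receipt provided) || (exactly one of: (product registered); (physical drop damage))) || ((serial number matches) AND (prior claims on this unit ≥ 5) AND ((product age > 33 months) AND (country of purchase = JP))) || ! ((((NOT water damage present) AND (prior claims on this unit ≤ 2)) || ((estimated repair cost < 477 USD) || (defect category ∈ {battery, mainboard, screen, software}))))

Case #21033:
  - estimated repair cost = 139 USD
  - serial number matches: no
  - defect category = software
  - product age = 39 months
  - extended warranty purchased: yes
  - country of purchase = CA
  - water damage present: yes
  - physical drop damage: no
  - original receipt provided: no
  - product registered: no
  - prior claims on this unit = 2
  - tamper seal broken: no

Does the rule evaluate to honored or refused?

Atomic conditions:
  product age ≤ 50 months: 39 ≤ 50 is true
  NOT extended warranty purchased: yes → false
  NOT tamper seal broken: no → true
  original receipt provided: no → false
  product registered: no → false
  physical drop damage: no → false
  serial number matches: no → false
  prior claims on this unit ≥ 5: 2 ≥ 5 is false
  product age > 33 months: 39 > 33 is true
  country of purchase = JP: CA == JP is false
  NOT water damage present: yes → false
  prior claims on this unit ≤ 2: 2 ≤ 2 is true
  estimated repair cost < 477 USD: 139 < 477 is true
  defect category ∈ {battery, mainboard, screen, software}: software is in the set → true
Combine:
[1.1.1.2] false AND true = false
[1.1.1] true → false = false
[1.1] NOT false = true
[1] NOT true = false
[2.2] exactly-one(false, false) = false
[2] false OR false = false
[3.3] true AND false = false
[3] false AND false AND false = false
[4.1.1] false AND true = false
[4.1.2] true OR true = true
[4.1] false OR true = true
[4] NOT true = false
[root] false OR false OR false OR false = false
Overall: false → refused

Refused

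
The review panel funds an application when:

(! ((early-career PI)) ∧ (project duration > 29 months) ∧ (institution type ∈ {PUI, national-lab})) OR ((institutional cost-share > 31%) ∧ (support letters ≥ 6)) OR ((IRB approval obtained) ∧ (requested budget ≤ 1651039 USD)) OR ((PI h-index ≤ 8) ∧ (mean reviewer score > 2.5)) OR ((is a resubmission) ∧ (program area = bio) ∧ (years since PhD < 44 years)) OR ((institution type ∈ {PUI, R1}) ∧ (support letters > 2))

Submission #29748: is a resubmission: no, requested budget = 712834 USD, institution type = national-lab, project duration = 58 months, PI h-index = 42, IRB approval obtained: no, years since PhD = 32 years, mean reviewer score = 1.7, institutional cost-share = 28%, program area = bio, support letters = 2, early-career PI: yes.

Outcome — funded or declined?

Atomic conditions:
  early-career PI: yes → true
  project duration > 29 months: 58 > 29 is true
  institution type ∈ {PUI, national-lab}: national-lab is in the set → true
  institutional cost-share > 31%: 28 > 31 is false
  support letters ≥ 6: 2 ≥ 6 is false
  IRB approval obtained: no → false
  requested budget ≤ 1651039 USD: 712834 ≤ 1651039 is true
  PI h-index ≤ 8: 42 ≤ 8 is false
  mean reviewer score > 2.5: 1.7 > 2.5 is false
  is a resubmission: no → false
  program area = bio: bio == bio is true
  years since PhD < 44 years: 32 < 44 is true
  institution type ∈ {PUI, R1}: national-lab is not in the set → false
  support letters > 2: 2 > 2 is false
Combine:
[1.1] NOT true = false
[1] false AND true AND true = false
[2] false AND false = false
[3] false AND true = false
[4] false AND false = false
[5] false AND true AND true = false
[6] false AND false = false
[root] false OR false OR false OR false OR false OR false = false
Overall: false → declined

Declined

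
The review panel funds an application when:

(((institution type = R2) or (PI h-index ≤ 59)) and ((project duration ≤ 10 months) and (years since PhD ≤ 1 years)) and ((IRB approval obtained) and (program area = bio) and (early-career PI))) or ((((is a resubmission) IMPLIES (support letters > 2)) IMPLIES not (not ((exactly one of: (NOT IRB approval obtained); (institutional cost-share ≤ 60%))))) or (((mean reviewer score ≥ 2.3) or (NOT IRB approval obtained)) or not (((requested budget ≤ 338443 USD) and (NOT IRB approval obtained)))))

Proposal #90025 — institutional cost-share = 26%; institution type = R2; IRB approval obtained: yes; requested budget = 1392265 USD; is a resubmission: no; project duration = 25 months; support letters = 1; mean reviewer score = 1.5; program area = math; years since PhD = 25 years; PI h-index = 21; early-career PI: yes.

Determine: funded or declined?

Atomic conditions:
  institution type = R2: R2 == R2 is true
  PI h-index ≤ 59: 21 ≤ 59 is true
  project duration ≤ 10 months: 25 ≤ 10 is false
  years since PhD ≤ 1 years: 25 ≤ 1 is false
  IRB approval obtained: yes → true
  program area = bio: math == bio is false
  early-career PI: yes → true
  is a resubmission: no → false
  support letters > 2: 1 > 2 is false
  NOT IRB approval obtained: yes → false
  institutional cost-share ≤ 60%: 26 ≤ 60 is true
  mean reviewer score ≥ 2.3: 1.5 ≥ 2.3 is false
  requested budget ≤ 338443 USD: 1392265 ≤ 338443 is false
Combine:
[1.1] true OR true = true
[1.2] false AND false = false
[1.3] true AND false AND true = false
[1] true AND false AND false = false
[2.1.1] false → false (antecedent false ⇒ implication holds) = true
[2.1.2.1.1] exactly-one(false, true) = true
[2.1.2.1] NOT true = false
[2.1.2] NOT false = true
[2.1] true → true = true
[2.2.1] false OR false = false
[2.2.2.1] false AND false = false
[2.2.2] NOT false = true
[2.2] false OR true = true
[2] true OR true = true
[root] false OR true = true
Overall: true → funded

Funded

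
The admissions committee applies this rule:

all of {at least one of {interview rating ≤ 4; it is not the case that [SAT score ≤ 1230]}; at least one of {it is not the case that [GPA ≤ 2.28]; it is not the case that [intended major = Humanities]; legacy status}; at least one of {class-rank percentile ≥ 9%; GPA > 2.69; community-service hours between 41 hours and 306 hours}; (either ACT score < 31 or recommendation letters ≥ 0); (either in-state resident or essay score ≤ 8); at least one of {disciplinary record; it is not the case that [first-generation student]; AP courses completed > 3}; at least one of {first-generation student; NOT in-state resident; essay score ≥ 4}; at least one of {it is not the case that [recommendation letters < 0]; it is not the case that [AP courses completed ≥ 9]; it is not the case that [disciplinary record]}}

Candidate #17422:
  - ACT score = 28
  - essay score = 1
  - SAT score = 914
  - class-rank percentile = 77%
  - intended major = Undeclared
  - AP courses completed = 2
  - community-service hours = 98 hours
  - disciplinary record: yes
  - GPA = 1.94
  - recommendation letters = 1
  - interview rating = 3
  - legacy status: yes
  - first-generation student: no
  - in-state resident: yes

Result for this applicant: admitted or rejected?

Rejected

Atomic conditions:
  interview rating ≤ 4: 3 ≤ 4 is true
  SAT score ≤ 1230: 914 ≤ 1230 is true
  GPA ≤ 2.28: 1.94 ≤ 2.28 is true
  intended major = Humanities: Undeclared == Humanities is false
  legacy status: yes → true
  class-rank percentile ≥ 9%: 77 ≥ 9 is true
  GPA > 2.69: 1.94 > 2.69 is false
  community-service hours between 41 hours and 306 hours: 98 in [41, 306] is true
  ACT score < 31: 28 < 31 is true
  recommendation letters ≥ 0: 1 ≥ 0 is true
  in-state resident: yes → true
  essay score ≤ 8: 1 ≤ 8 is true
  disciplinary record: yes → true
  first-generation student: no → false
  AP courses completed > 3: 2 > 3 is false
  NOT in-state resident: yes → false
  essay score ≥ 4: 1 ≥ 4 is false
  recommendation letters < 0: 1 < 0 is false
  AP courses completed ≥ 9: 2 ≥ 9 is false
Combine:
[1.2] NOT true = false
[1] true OR false = true
[2.1] NOT true = false
[2.2] NOT false = true
[2] false OR true OR true = true
[3] true OR false OR true = true
[4] true OR true = true
[5] true OR true = true
[6.2] NOT false = true
[6] true OR true OR false = true
[7] false OR false OR false = false
[8.1] NOT false = true
[8.2] NOT false = true
[8.3] NOT true = false
[8] true OR true OR false = true
[root] true AND true AND true AND true AND true AND true AND false AND true = false
Overall: false → rejected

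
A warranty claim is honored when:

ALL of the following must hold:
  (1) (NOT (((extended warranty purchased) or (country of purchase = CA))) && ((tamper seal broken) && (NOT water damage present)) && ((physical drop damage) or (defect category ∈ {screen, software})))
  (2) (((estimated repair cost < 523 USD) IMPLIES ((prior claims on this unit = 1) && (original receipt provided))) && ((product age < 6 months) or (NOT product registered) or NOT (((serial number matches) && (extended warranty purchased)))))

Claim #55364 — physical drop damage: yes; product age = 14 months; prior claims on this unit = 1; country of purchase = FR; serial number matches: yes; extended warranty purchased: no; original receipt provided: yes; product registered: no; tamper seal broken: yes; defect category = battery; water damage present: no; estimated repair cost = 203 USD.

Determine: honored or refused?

Atomic conditions:
  extended warranty purchased: no → false
  country of purchase = CA: FR == CA is false
  tamper seal broken: yes → true
  NOT water damage present: no → true
  physical drop damage: yes → true
  defect category ∈ {screen, software}: battery is not in the set → false
  estimated repair cost < 523 USD: 203 < 523 is true
  prior claims on this unit = 1: 1 == 1 is true
  original receipt provided: yes → true
  product age < 6 months: 14 < 6 is false
  NOT product registered: no → true
  serial number matches: yes → true
Combine:
[1.1.1] false OR false = false
[1.1] NOT false = true
[1.2] true AND true = true
[1.3] true OR false = true
[1] true AND true AND true = true
[2.1.2] true AND true = true
[2.1] true → true = true
[2.2.3.1] true AND false = false
[2.2.3] NOT false = true
[2.2] false OR true OR true = true
[2] true AND true = true
[root] true AND true = true
Overall: true → honored

Honored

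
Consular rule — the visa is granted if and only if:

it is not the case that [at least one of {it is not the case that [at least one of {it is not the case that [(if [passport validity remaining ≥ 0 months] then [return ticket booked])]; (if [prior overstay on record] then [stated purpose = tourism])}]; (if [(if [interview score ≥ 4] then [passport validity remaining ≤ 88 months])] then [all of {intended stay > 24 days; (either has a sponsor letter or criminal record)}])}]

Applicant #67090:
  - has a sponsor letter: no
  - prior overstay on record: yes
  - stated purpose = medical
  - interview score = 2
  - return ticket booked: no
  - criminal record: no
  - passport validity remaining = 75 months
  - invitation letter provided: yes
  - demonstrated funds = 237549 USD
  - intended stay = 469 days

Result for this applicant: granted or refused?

Granted

Atomic conditions:
  passport validity remaining ≥ 0 months: 75 ≥ 0 is true
  return ticket booked: no → false
  prior overstay on record: yes → true
  stated purpose = tourism: medical == tourism is false
  interview score ≥ 4: 2 ≥ 4 is false
  passport validity remaining ≤ 88 months: 75 ≤ 88 is true
  intended stay > 24 days: 469 > 24 is true
  has a sponsor letter: no → false
  criminal record: no → false
Combine:
[1.1.1.1.1] true → false = false
[1.1.1.1] NOT false = true
[1.1.1.2] true → false = false
[1.1.1] true OR false = true
[1.1] NOT true = false
[1.2.1] false → true (antecedent false ⇒ implication holds) = true
[1.2.2.2] false OR false = false
[1.2.2] true AND false = false
[1.2] true → false = false
[1] false OR false = false
[root] NOT false = true
Overall: true → granted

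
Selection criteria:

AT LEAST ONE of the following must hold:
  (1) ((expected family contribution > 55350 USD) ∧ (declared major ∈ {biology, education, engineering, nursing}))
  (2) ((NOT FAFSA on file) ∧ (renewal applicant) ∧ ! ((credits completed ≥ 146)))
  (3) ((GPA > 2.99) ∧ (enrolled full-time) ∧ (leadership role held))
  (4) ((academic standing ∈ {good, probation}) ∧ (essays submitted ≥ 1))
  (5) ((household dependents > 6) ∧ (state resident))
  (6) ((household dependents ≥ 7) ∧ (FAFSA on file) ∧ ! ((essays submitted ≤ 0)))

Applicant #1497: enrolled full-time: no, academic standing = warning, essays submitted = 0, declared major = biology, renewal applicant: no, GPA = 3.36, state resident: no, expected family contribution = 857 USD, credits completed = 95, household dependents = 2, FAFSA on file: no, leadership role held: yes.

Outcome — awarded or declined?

Atomic conditions:
  expected family contribution > 55350 USD: 857 > 55350 is false
  declared major ∈ {biology, education, engineering, nursing}: biology is in the set → true
  NOT FAFSA on file: no → true
  renewal applicant: no → false
  credits completed ≥ 146: 95 ≥ 146 is false
  GPA > 2.99: 3.36 > 2.99 is true
  enrolled full-time: no → false
  leadership role held: yes → true
  academic standing ∈ {good, probation}: warning is not in the set → false
  essays submitted ≥ 1: 0 ≥ 1 is false
  household dependents > 6: 2 > 6 is false
  state resident: no → false
  household dependents ≥ 7: 2 ≥ 7 is false
  FAFSA on file: no → false
  essays submitted ≤ 0: 0 ≤ 0 is true
Combine:
[1] false AND true = false
[2.3] NOT false = true
[2] true AND false AND true = false
[3] true AND false AND true = false
[4] false AND false = false
[5] false AND false = false
[6.3] NOT true = false
[6] false AND false AND false = false
[root] false OR false OR false OR false OR false OR false = false
Overall: false → declined

Declined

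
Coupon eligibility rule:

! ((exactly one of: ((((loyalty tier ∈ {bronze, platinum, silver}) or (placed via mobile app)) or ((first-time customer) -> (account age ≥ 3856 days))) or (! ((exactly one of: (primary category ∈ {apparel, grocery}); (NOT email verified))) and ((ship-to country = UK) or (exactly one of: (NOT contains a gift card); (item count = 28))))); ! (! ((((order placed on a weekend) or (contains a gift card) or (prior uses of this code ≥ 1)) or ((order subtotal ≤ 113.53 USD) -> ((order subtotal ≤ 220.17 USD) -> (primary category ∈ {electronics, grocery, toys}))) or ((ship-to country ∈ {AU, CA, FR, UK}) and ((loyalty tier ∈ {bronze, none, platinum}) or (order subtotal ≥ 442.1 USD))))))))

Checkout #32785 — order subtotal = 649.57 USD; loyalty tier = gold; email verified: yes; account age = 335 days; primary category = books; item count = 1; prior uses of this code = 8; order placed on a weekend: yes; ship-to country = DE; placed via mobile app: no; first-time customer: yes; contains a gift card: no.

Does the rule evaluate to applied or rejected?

Applied

Atomic conditions:
  loyalty tier ∈ {bronze, platinum, silver}: gold is not in the set → false
  placed via mobile app: no → false
  first-time customer: yes → true
  account age ≥ 3856 days: 335 ≥ 3856 is false
  primary category ∈ {apparel, grocery}: books is not in the set → false
  NOT email verified: yes → false
  ship-to country = UK: DE == UK is false
  NOT contains a gift card: no → true
  item count = 28: 1 == 28 is false
  order placed on a weekend: yes → true
  contains a gift card: no → false
  prior uses of this code ≥ 1: 8 ≥ 1 is true
  order subtotal ≤ 113.53 USD: 649.57 ≤ 113.53 is false
  order subtotal ≤ 220.17 USD: 649.57 ≤ 220.17 is false
  primary category ∈ {electronics, grocery, toys}: books is not in the set → false
  ship-to country ∈ {AU, CA, FR, UK}: DE is not in the set → false
  loyalty tier ∈ {bronze, none, platinum}: gold is not in the set → false
  order subtotal ≥ 442.1 USD: 649.57 ≥ 442.1 is true
Combine:
[1.1.1.1] false OR false = false
[1.1.1.2] true → false = false
[1.1.1] false OR false = false
[1.1.2.1.1] exactly-one(false, false) = false
[1.1.2.1] NOT false = true
[1.1.2.2.2] exactly-one(true, false) = true
[1.1.2.2] false OR true = true
[1.1.2] true AND true = true
[1.1] false OR true = true
[1.2.1.1.1] true OR false OR true = true
[1.2.1.1.2.2] false → false (antecedent false ⇒ implication holds) = true
[1.2.1.1.2] false → true (antecedent false ⇒ implication holds) = true
[1.2.1.1.3.2] false OR true = true
[1.2.1.1.3] false AND true = false
[1.2.1.1] true OR true OR false = true
[1.2.1] NOT true = false
[1.2] NOT false = true
[1] exactly-one(true, true) = false
[root] NOT false = true
Overall: true → applied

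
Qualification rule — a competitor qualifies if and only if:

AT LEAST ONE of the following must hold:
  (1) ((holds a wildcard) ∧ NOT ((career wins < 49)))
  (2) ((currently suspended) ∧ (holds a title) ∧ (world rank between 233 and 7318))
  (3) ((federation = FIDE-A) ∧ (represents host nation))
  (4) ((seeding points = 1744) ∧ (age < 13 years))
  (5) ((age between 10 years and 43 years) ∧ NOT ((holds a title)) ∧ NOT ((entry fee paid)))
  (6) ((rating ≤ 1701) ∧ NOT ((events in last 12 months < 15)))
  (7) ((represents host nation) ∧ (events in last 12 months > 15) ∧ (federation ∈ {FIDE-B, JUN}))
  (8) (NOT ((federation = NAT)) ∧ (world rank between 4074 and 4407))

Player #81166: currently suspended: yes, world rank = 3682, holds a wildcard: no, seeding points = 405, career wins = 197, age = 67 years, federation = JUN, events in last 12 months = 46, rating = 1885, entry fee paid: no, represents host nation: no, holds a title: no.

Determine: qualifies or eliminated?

Eliminated

Atomic conditions:
  holds a wildcard: no → false
  career wins < 49: 197 < 49 is false
  currently suspended: yes → true
  holds a title: no → false
  world rank between 233 and 7318: 3682 in [233, 7318] is true
  federation = FIDE-A: JUN == FIDE-A is false
  represents host nation: no → false
  seeding points = 1744: 405 == 1744 is false
  age < 13 years: 67 < 13 is false
  age between 10 years and 43 years: 67 in [10, 43] is false
  entry fee paid: no → false
  rating ≤ 1701: 1885 ≤ 1701 is false
  events in last 12 months < 15: 46 < 15 is false
  events in last 12 months > 15: 46 > 15 is true
  federation ∈ {FIDE-B, JUN}: JUN is in the set → true
  federation = NAT: JUN == NAT is false
  world rank between 4074 and 4407: 3682 in [4074, 4407] is false
Combine:
[1.2] NOT false = true
[1] false AND true = false
[2] true AND false AND true = false
[3] false AND false = false
[4] false AND false = false
[5.2] NOT false = true
[5.3] NOT false = true
[5] false AND true AND true = false
[6.2] NOT false = true
[6] false AND true = false
[7] false AND true AND true = false
[8.1] NOT false = true
[8] true AND false = false
[root] false OR false OR false OR false OR false OR false OR false OR false = false
Overall: false → eliminated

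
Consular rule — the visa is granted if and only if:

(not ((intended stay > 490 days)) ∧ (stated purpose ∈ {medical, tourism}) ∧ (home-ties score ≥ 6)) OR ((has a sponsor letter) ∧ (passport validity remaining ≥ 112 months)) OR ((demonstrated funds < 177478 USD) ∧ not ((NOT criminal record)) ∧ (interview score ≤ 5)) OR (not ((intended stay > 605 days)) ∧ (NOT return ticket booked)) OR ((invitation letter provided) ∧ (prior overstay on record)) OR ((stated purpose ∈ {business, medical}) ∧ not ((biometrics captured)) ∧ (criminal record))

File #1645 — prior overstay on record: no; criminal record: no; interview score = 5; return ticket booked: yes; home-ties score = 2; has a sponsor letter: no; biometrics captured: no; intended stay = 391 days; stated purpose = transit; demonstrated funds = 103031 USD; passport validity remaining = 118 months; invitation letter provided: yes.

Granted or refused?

Atomic conditions:
  intended stay > 490 days: 391 > 490 is false
  stated purpose ∈ {medical, tourism}: transit is not in the set → false
  home-ties score ≥ 6: 2 ≥ 6 is false
  has a sponsor letter: no → false
  passport validity remaining ≥ 112 months: 118 ≥ 112 is true
  demonstrated funds < 177478 USD: 103031 < 177478 is true
  NOT criminal record: no → true
  interview score ≤ 5: 5 ≤ 5 is true
  intended stay > 605 days: 391 > 605 is false
  NOT return ticket booked: yes → false
  invitation letter provided: yes → true
  prior overstay on record: no → false
  stated purpose ∈ {business, medical}: transit is not in the set → false
  biometrics captured: no → false
  criminal record: no → false
Combine:
[1.1] NOT false = true
[1] true AND false AND false = false
[2] false AND true = false
[3.2] NOT true = false
[3] true AND false AND true = false
[4.1] NOT false = true
[4] true AND false = false
[5] true AND false = false
[6.2] NOT false = true
[6] false AND true AND false = false
[root] false OR false OR false OR false OR false OR false = false
Overall: false → refused

Refused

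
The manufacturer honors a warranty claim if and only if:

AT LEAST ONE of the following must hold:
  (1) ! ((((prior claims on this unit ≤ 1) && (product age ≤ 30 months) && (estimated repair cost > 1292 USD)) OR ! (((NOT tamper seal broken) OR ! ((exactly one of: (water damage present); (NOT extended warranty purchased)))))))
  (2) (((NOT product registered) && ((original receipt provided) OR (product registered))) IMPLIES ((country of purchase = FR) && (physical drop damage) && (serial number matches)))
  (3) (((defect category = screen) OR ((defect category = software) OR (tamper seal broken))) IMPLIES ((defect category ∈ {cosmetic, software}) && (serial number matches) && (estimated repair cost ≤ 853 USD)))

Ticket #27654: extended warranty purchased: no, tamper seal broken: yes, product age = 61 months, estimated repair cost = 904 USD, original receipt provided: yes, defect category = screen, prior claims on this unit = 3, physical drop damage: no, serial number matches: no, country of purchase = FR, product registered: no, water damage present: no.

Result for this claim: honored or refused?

Atomic conditions:
  prior claims on this unit ≤ 1: 3 ≤ 1 is false
  product age ≤ 30 months: 61 ≤ 30 is false
  estimated repair cost > 1292 USD: 904 > 1292 is false
  NOT tamper seal broken: yes → false
  water damage present: no → false
  NOT extended warranty purchased: no → true
  NOT product registered: no → true
  original receipt provided: yes → true
  product registered: no → false
  country of purchase = FR: FR == FR is true
  physical drop damage: no → false
  serial number matches: no → false
  defect category = screen: screen == screen is true
  defect category = software: screen == software is false
  tamper seal broken: yes → true
  defect category ∈ {cosmetic, software}: screen is not in the set → false
  estimated repair cost ≤ 853 USD: 904 ≤ 853 is false
Combine:
[1.1.1] false AND false AND false = false
[1.1.2.1.2.1] exactly-one(false, true) = true
[1.1.2.1.2] NOT true = false
[1.1.2.1] false OR false = false
[1.1.2] NOT false = true
[1.1] false OR true = true
[1] NOT true = false
[2.1.2] true OR false = true
[2.1] true AND true = true
[2.2] true AND false AND false = false
[2] true → false = false
[3.1.2] false OR true = true
[3.1] true OR true = true
[3.2] false AND false AND false = false
[3] true → false = false
[root] false OR false OR false = false
Overall: false → refused

Refused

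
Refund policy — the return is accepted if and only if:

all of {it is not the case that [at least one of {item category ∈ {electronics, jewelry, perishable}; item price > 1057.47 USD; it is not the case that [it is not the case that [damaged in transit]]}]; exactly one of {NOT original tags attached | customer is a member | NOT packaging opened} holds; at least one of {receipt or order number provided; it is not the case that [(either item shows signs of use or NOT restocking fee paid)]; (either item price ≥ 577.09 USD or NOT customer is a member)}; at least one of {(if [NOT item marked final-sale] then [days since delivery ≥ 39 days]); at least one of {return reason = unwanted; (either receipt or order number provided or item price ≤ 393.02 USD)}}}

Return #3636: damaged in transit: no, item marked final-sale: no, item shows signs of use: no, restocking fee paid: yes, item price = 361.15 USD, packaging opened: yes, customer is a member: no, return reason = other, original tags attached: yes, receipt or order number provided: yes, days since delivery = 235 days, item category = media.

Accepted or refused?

Atomic conditions:
  item category ∈ {electronics, jewelry, perishable}: media is not in the set → false
  item price > 1057.47 USD: 361.15 > 1057.47 is false
  damaged in transit: no → false
  NOT original tags attached: yes → false
  customer is a member: no → false
  NOT packaging opened: yes → false
  receipt or order number provided: yes → true
  item shows signs of use: no → false
  NOT restocking fee paid: yes → false
  item price ≥ 577.09 USD: 361.15 ≥ 577.09 is false
  NOT customer is a member: no → true
  NOT item marked final-sale: no → true
  days since delivery ≥ 39 days: 235 ≥ 39 is true
  return reason = unwanted: other == unwanted is false
  item price ≤ 393.02 USD: 361.15 ≤ 393.02 is true
Combine:
[1.1.3.1] NOT false = true
[1.1.3] NOT true = false
[1.1] false OR false OR false = false
[1] NOT false = true
[2] exactly-one(false, false, false) = false
[3.2.1] false OR false = false
[3.2] NOT false = true
[3.3] false OR true = true
[3] true OR true OR true = true
[4.1] true → true = true
[4.2.2] true OR true = true
[4.2] false OR true = true
[4] true OR true = true
[root] true AND false AND true AND true = false
Overall: false → refused

Refused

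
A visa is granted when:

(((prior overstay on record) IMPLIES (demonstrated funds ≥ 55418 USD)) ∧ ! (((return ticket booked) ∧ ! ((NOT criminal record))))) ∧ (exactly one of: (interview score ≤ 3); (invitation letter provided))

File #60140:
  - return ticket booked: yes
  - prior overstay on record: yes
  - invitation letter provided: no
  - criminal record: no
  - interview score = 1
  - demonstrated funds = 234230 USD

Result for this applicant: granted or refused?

Granted

Atomic conditions:
  prior overstay on record: yes → true
  demonstrated funds ≥ 55418 USD: 234230 ≥ 55418 is true
  return ticket booked: yes → true
  NOT criminal record: no → true
  interview score ≤ 3: 1 ≤ 3 is true
  invitation letter provided: no → false
Combine:
[1.1] true → true = true
[1.2.1.2] NOT true = false
[1.2.1] true AND false = false
[1.2] NOT false = true
[1] true AND true = true
[2] exactly-one(true, false) = true
[root] true AND true = true
Overall: true → granted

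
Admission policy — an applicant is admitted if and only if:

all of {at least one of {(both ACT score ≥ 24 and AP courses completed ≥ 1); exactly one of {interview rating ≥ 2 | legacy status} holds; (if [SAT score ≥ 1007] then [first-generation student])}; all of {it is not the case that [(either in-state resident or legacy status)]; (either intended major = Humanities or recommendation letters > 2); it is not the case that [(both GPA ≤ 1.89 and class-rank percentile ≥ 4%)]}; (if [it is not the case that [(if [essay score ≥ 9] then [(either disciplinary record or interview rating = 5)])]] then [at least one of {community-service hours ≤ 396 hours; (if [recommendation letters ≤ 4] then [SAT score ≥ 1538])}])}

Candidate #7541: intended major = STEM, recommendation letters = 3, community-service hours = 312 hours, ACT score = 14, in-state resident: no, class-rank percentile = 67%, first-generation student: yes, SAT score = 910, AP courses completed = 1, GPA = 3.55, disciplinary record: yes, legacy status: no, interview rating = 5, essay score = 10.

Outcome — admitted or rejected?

Atomic conditions:
  ACT score ≥ 24: 14 ≥ 24 is false
  AP courses completed ≥ 1: 1 ≥ 1 is true
  interview rating ≥ 2: 5 ≥ 2 is true
  legacy status: no → false
  SAT score ≥ 1007: 910 ≥ 1007 is false
  first-generation student: yes → true
  in-state resident: no → false
  intended major = Humanities: STEM == Humanities is false
  recommendation letters > 2: 3 > 2 is true
  GPA ≤ 1.89: 3.55 ≤ 1.89 is false
  class-rank percentile ≥ 4%: 67 ≥ 4 is true
  essay score ≥ 9: 10 ≥ 9 is true
  disciplinary record: yes → true
  interview rating = 5: 5 == 5 is true
  community-service hours ≤ 396 hours: 312 ≤ 396 is true
  recommendation letters ≤ 4: 3 ≤ 4 is true
  SAT score ≥ 1538: 910 ≥ 1538 is false
Combine:
[1.1] false AND true = false
[1.2] exactly-one(true, false) = true
[1.3] false → true (antecedent false ⇒ implication holds) = true
[1] false OR true OR true = true
[2.1.1] false OR false = false
[2.1] NOT false = true
[2.2] false OR true = true
[2.3.1] false AND true = false
[2.3] NOT false = true
[2] true AND true AND true = true
[3.1.1.2] true OR true = true
[3.1.1] true → true = true
[3.1] NOT true = false
[3.2.2] true → false = false
[3.2] true OR false = true
[3] false → true (antecedent false ⇒ implication holds) = true
[root] true AND true AND true = true
Overall: true → admitted

Admitted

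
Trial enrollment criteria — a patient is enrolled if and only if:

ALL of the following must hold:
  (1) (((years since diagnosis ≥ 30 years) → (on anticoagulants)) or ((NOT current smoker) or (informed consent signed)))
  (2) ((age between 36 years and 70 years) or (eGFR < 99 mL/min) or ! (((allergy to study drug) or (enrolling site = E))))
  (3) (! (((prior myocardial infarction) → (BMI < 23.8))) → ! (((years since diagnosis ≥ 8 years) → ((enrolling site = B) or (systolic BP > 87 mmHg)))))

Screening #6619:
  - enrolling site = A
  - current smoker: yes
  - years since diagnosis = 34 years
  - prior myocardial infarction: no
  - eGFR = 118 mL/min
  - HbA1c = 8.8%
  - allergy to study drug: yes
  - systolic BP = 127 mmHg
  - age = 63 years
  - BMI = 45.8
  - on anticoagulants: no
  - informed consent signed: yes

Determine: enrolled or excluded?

Enrolled

Atomic conditions:
  years since diagnosis ≥ 30 years: 34 ≥ 30 is true
  on anticoagulants: no → false
  NOT current smoker: yes → false
  informed consent signed: yes → true
  age between 36 years and 70 years: 63 in [36, 70] is true
  eGFR < 99 mL/min: 118 < 99 is false
  allergy to study drug: yes → true
  enrolling site = E: A == E is false
  prior myocardial infarction: no → false
  BMI < 23.8: 45.8 < 23.8 is false
  years since diagnosis ≥ 8 years: 34 ≥ 8 is true
  enrolling site = B: A == B is false
  systolic BP > 87 mmHg: 127 > 87 is true
Combine:
[1.1] true → false = false
[1.2] false OR true = true
[1] false OR true = true
[2.3.1] true OR false = true
[2.3] NOT true = false
[2] true OR false OR false = true
[3.1.1] false → false (antecedent false ⇒ implication holds) = true
[3.1] NOT true = false
[3.2.1.2] false OR true = true
[3.2.1] true → true = true
[3.2] NOT true = false
[3] false → false (antecedent false ⇒ implication holds) = true
[root] true AND true AND true = true
Overall: true → enrolled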